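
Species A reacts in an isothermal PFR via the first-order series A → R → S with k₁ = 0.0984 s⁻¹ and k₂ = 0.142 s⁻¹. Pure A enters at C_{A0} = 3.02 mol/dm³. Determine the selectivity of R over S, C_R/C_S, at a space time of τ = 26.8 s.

0.136

The intermediate concentration in a first-order A→B→C sequence is C_R = k₁C_{A0}(e^(−k₁τ) − e^(−k₂τ))/(k₂−k₁).
e^(−k₁τ) = e^(−0.0984×26.8) = e^(−2.637) = 0.07157; e^(−k₂τ) = e^(−3.806) = 0.02225.
C_R = 0.0984×3.02/(0.142−0.0984) × (0.07157−0.02225) = 6.816×0.04932 = 0.3362 mol/dm³.
C_A = C_{A0}e^(−k₁τ) = 0.2161 mol/dm³, so C_S = C_{A0}−C_A−C_R = 2.468 mol/dm³; C_R/C_S = 0.136.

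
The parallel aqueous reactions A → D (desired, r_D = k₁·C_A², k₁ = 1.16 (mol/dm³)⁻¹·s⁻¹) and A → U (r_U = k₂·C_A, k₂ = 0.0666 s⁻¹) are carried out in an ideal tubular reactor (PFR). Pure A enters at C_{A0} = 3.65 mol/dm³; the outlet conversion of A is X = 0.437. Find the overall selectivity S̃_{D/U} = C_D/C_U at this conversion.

C_A = C_{A0}(1−X) = 2.055 mol/dm³.
Along a PFR/batch, dC_U/dC_A = −r_U/(r_D+r_U) = −k₂/(k₂+k₁·C_A).
Integrating from C_{A0} to C_A: C_U = (0.0666/1.16)·ln[(0.0666+1.16·3.65)/(0.0666+1.16·2.05)] = 0.05741·ln(4.301/2.450) = 0.03230 mol/dm³.
Then C_D = (C_{A0}−C_A) − C_U = 1.595 − 0.03230 = 1.563 mol/dm³.
S̃_{D/U} = C_D/C_U = 1.563/0.03230 = 48.4.

48.4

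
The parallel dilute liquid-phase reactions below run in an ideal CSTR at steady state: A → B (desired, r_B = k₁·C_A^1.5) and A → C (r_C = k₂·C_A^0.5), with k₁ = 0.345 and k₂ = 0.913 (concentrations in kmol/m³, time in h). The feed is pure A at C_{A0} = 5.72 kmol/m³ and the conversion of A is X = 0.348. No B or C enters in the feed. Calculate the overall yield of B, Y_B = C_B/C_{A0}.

0.204

Exit C_A = C_{A0}(1−X) = 5.72×0.652 = 3.729 kmol/m³.
Rates in a CSTR are evaluated at the outlet concentration: r_B = 0.345×3.729^1.5 = 2.485, r_C = 0.913×3.729^0.5 = 1.763.
Fraction of consumed A going to B: r_B/(r_B+r_C) = 0.5849.
C_B = 0.5849·C_{A0}·X = 0.5849×5.72×0.348 = 1.16 kmol/m³; Y_B = C_B/C_{A0} = 0.204.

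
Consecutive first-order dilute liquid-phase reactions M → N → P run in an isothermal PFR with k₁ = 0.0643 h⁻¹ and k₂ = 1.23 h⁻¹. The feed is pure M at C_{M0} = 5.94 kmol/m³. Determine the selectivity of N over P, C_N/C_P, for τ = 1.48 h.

Solving the coupled first-order balances gives C_N(τ) = [k₁/(k₂−k₁)]·C_{M0}·(e^(−k₁τ) − e^(−k₂τ)).
e^(−k₁τ) = e^(−0.0643×1.48) = e^(−0.09516) = 0.9092; e^(−k₂τ) = e^(−1.820) = 0.1620.
C_N = 0.0643×5.94/(1.23−0.0643) × (0.9092−0.1620) = 0.3277×0.7473 = 0.2448 kmol/m³.
C_M = C_{M0}e^(−k₁τ) = 5.401 kmol/m³, so C_P = C_{M0}−C_M−C_N = 0.2944 kmol/m³; C_N/C_P = 0.832.

0.832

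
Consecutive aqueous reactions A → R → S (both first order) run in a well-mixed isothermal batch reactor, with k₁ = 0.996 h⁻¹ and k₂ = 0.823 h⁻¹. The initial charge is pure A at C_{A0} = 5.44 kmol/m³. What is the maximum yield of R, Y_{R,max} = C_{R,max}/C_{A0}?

Evaluating C_R at t_opt = ln(k₂/k₁)/(k₂−k₁) gives C_{R,max}/C_{A0} = (k₁/k₂)^[k₂/(k₂−k₁)].
= (0.996/0.823)^(0.823/(0.823−0.996)) = (1.210)^(-4.757) = 0.4035.

0.403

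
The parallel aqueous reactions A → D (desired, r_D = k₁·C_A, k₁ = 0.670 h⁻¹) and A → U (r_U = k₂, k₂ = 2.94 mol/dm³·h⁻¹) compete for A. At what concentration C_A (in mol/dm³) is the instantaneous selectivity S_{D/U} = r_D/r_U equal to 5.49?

S_{D/U} = (k₁/k₂)·C_A ⇒ C_A = S·k₂/k₁.
= 5.49×2.94/0.670 = 24.1 mol/dm³.

24.1 mol/dm³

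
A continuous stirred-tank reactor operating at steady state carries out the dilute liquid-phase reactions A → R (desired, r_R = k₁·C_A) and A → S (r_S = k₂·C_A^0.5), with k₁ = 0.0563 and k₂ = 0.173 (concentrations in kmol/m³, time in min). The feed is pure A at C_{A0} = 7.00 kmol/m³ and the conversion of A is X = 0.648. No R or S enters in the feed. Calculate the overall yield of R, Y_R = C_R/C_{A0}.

Exit C_A = C_{A0}(1−X) = 7.00×0.352 = 2.464 kmol/m³.
In a CSTR the entire volume is at exit conditions, so r_R = 0.0563×2.464 = 0.1387 and r_S = 0.173×2.464^0.5 = 0.2716.
Fraction of consumed A going to R: r_R/(r_R+r_S) = 0.3381.
C_R = 0.3381·C_{A0}·X = 0.3381×7.00×0.648 = 1.53 kmol/m³; Y_R = C_R/C_{A0} = 0.219.

0.219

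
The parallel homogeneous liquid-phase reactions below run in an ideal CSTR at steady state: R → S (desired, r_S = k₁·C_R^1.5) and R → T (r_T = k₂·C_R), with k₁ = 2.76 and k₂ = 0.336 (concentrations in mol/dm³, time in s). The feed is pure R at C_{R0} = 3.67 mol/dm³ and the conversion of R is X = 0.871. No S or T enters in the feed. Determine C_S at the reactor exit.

2.72 mol/dm³

Exit C_R = C_{R0}(1−X) = 3.67×0.129 = 0.4734 mol/dm³.
A CSTR operates uniformly at the exit composition, giving r_S = 0.8991 and r_T = 0.1591 (each k·C_R^n at C_R = 0.4734).
Fraction of consumed R going to S: r_S/(r_S+r_T) = 0.8497.
C_S = 0.8497·C_{R0}·X = 0.8497×3.67×0.871 = 2.72 mol/dm³.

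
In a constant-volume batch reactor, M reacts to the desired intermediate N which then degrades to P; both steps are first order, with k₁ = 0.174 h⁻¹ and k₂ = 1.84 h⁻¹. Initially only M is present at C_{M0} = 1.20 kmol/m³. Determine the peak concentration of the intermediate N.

For a first-order series the maximum intermediate yield is C_{N,max}/C_{M0} = (k₁/k₂)^[k₂/(k₂−k₁)].
= (0.174/1.84)^(1.84/(1.84−0.174)) = (0.09457)^(1.104) = 0.07392.
C_{N,max} = 0.07392×1.20 = 0.0887 kmol/m³.

0.0887 kmol/m³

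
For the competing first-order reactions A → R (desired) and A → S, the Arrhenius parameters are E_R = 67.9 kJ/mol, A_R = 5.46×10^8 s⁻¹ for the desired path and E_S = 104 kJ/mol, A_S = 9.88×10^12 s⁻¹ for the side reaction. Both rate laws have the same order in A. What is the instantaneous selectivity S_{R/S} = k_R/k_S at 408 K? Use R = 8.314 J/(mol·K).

2.31

k_R/k_S = (A_R/A_S)·exp[−(E_R−E_S)/(RT)] = (A_R/A_S)·exp[(E_S−E_R)/(RT)].
(E_S−E_R)/(RT) = (104−67.9)×10³/(8.314×408) = 36100/3392 = 10.64.
k_R/k_S = (5.46×10^8/9.88×10^12)·exp(10.64) = 5.526×10^-5 × 41871 = 2.31.
Since E_R < E_S, lowering the temperature improves selectivity toward R.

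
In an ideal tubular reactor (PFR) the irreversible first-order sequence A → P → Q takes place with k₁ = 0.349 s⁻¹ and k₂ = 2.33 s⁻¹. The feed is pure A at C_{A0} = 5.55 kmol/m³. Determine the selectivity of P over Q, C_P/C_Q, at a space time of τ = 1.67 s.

Solving the coupled first-order balances gives C_P(τ) = [k₁/(k₂−k₁)]·C_{A0}·(e^(−k₁τ) − e^(−k₂τ)).
e^(−k₁τ) = e^(−0.349×1.67) = e^(−0.5828) = 0.5583; e^(−k₂τ) = e^(−3.891) = 0.02042.
C_P = 0.349×5.55/(2.33−0.349) × (0.5583−0.02042) = 0.9778×0.5379 = 0.5259 kmol/m³.
C_A = C_{A0}e^(−k₁τ) = 3.099 kmol/m³, so C_Q = C_{A0}−C_A−C_P = 1.925 kmol/m³; C_P/C_Q = 0.273.

0.273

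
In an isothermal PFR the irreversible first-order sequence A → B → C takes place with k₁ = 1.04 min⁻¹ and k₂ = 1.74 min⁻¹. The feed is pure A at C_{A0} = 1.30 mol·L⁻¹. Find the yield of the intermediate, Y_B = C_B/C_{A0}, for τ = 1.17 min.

For first-order series with pure A initially, C_B(τ) = k₁C_{A0}/(k₂−k₁)·(e^(−k₁τ) − e^(−k₂τ)).
e^(−k₁τ) = e^(−1.04×1.17) = e^(−1.217) = 0.2962; e^(−k₂τ) = e^(−2.036) = 0.1306.
C_B = 1.04×1.30/(1.74−1.04) × (0.2962−0.1306) = 1.931×0.1656 = 0.3198 mol·L⁻¹.
Y_B = C_B/C_{A0} = 0.3198/1.30 = 0.246.

0.246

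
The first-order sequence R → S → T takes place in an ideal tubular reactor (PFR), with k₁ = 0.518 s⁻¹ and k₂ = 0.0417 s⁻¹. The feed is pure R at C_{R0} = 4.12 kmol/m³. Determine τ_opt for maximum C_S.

The intermediate peaks when r₁ = r₂, i.e. k₁e^(−k₁τ) = k₂e^(−k₂τ), giving τ_opt = ln(k₂/k₁)/(k₂−k₁).
= ln(0.0417/0.518)/(0.0417−0.518) = ln(0.08050)/-0.4763 = -2.519/-0.4763 = 5.29 s.

5.29 s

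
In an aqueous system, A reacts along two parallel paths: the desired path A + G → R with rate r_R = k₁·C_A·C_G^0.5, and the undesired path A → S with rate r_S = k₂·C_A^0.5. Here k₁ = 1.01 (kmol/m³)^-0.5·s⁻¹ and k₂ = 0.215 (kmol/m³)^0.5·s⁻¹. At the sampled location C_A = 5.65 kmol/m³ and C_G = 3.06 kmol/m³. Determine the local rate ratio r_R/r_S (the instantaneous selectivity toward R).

19.5

S_{R/S} = r_R/r_S = (k₁·C_A·C_G^0.5)/(k₂·C_A^0.5) = (k₁/k₂)·C_A^0.5·C_G^0.5.
= (1.01×5.650×3.060^0.5) / (0.215×5.650^0.5) = 9.982/0.5110 = 19.5.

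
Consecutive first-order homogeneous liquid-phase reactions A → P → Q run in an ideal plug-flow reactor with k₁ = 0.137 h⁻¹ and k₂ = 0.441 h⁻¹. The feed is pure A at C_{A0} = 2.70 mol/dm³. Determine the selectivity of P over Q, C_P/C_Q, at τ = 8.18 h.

0.250

Solving the coupled first-order balances gives C_P(τ) = [k₁/(k₂−k₁)]·C_{A0}·(e^(−k₁τ) − e^(−k₂τ)).
e^(−k₁τ) = e^(−0.137×8.18) = e^(−1.121) = 0.3261; e^(−k₂τ) = e^(−3.607) = 0.02712.
C_P = 0.137×2.70/(0.441−0.137) × (0.3261−0.02712) = 1.217×0.2989 = 0.3637 mol/dm³.
C_A = C_{A0}e^(−k₁τ) = 0.8804 mol/dm³, so C_Q = C_{A0}−C_A−C_P = 1.456 mol/dm³; C_P/C_Q = 0.250.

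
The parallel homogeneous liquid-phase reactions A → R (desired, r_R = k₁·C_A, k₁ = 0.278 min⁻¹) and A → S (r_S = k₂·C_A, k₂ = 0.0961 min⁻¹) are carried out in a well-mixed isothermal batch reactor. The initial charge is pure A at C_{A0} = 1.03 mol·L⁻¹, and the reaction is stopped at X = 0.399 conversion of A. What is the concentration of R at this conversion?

C_A = C_{A0}(1−X) = 0.6190 mol·L⁻¹.
Both paths are first order in A, so the instantaneous fraction to R is constant: dC_R/d(−C_A) = k₁/(k₁+k₂) = 0.7431.
C_R = 0.7431·(C_{A0}−C_A) = 0.7431×0.4110 = 0.305 mol·L⁻¹.

0.305 mol·L⁻¹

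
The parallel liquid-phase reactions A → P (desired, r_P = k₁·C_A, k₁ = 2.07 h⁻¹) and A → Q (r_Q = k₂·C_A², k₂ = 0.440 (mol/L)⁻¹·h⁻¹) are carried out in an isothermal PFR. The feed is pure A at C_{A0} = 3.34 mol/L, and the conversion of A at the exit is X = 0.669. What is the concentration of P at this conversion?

C_A = C_{A0}(1−X) = 1.106 mol/L.
Along a PFR/batch, dC_P/dC_A = −r_P/(r_P+r_Q) = −k₁/(k₁+k₂·C_A).
Integrating from C_{A0} to C_A: C_P = (2.07/0.440)·ln[(2.07+0.440·3.34)/(2.07+0.440·1.11)] = 4.705·ln(3.540/2.556) = 1.531 mol/L.

1.53 mol/L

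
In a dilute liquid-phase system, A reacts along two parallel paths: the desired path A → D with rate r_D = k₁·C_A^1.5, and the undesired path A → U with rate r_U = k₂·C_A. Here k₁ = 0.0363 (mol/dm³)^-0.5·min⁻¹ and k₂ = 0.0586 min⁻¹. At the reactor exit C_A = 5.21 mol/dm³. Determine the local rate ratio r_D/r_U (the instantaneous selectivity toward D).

1.41

S_{D/U} = r_D/r_U = (k₁·C_A^1.5)/(k₂·C_A) = (k₁/k₂)·C_A^0.5.
= (0.0363×5.210^1.5) / (0.0586×5.210) = 0.4317/0.3053 = 1.41.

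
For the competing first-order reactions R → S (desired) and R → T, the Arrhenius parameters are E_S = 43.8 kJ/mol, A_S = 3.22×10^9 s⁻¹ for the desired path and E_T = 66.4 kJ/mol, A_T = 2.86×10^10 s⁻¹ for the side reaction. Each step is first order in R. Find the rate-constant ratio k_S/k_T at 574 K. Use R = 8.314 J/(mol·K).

12.8

k_S/k_T = (A_S/A_T)·exp[−(E_S−E_T)/(RT)] = (A_S/A_T)·exp[(E_T−E_S)/(RT)].
(E_T−E_S)/(RT) = (66.4−43.8)×10³/(8.314×574) = 22600/4772 = 4.736.
k_S/k_T = (3.22×10^9/2.86×10^10)·exp(4.736) = 0.1126 × 113.9 = 12.8.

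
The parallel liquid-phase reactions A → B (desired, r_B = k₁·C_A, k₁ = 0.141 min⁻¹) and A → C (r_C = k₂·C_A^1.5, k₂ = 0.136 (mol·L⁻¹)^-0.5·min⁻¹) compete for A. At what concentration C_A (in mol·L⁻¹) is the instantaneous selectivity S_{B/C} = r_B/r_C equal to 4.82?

0.0463 mol·L⁻¹

S_{B/C} = (k₁/k₂)·C_A^-0.5 ⇒ C_A = (S·k₂/k₁)^(-2).
= (4.82×0.136/0.141)^(-2) = (4.649)^(-2) = 0.0463 mol·L⁻¹.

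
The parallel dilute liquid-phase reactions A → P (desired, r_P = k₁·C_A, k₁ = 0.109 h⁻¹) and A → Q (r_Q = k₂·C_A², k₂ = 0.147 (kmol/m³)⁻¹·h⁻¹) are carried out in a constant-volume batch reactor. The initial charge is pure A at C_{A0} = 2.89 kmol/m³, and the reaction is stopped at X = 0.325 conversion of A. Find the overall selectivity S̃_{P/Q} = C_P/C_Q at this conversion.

C_A = C_{A0}(1−X) = 1.951 kmol/m³.
Along a PFR/batch, dC_P/dC_A = −r_P/(r_P+r_Q) = −k₁/(k₁+k₂·C_A).
Integrating from C_{A0} to C_A: C_P = (0.109/0.147)·ln[(0.109+0.147·2.89)/(0.109+0.147·1.95)] = 0.7415·ln(0.5338/0.3958) = 0.2219 kmol/m³.
C_Q = (C_{A0}−C_A)−C_P = 0.7173 kmol/m³; S̃_{P/Q} = 0.2219/0.7173 = 0.309.

0.309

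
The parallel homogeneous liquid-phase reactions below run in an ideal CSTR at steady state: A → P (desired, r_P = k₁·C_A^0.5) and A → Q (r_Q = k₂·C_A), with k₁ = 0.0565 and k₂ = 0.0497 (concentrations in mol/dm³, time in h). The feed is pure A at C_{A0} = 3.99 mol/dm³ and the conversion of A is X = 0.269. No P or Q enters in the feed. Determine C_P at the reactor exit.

0.429 mol/dm³

Exit C_A = C_{A0}(1−X) = 3.99×0.731 = 2.917 mol/dm³.
A CSTR operates uniformly at the exit composition, giving r_P = 0.09649 and r_Q = 0.1450 (each k·C_A^n at C_A = 2.917).
Fraction of consumed A going to P: r_P/(r_P+r_Q) = 0.3996.
C_P = 0.3996·C_{A0}·X = 0.3996×3.99×0.269 = 0.429 mol/dm³.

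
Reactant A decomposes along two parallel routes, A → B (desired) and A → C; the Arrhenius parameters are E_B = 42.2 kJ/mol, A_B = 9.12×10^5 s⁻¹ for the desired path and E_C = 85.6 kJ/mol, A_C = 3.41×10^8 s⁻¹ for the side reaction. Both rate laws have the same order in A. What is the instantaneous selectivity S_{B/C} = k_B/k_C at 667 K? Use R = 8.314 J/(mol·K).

Since both paths have the same order in A, the concentration cancels and S_{B/C} = k_B/k_C = (A_B/A_C)·exp[(E_C−E_B)/(RT)].
(E_C−E_B)/(RT) = (85.6−42.2)×10³/(8.314×667) = 43400/5545 = 7.826.
k_B/k_C = (9.12×10^5/3.41×10^8)·exp(7.826) = 0.002674 × 2506 = 6.70.

6.70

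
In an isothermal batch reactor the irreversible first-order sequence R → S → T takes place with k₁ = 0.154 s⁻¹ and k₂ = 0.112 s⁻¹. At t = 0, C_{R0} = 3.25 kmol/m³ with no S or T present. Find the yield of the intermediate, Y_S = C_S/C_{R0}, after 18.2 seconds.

For first-order series with pure R initially, C_S(t) = k₁C_{R0}/(k₂−k₁)·(e^(−k₁t) − e^(−k₂t)).
e^(−k₁t) = e^(−0.154×18.2) = e^(−2.803) = 0.06064; e^(−k₂t) = e^(−2.038) = 0.1302.
C_S = 0.154×3.25/(0.112−0.154) × (0.06064−0.1302) = (-11.92)×(-0.06960) = 0.8294 kmol/m³.
Y_S = C_S/C_{R0} = 0.8294/3.25 = 0.255.

0.255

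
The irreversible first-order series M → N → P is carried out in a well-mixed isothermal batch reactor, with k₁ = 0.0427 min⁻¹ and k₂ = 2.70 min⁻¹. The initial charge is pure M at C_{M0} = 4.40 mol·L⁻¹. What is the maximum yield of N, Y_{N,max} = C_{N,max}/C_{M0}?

At the optimum, C_{N,max}/C_{M0} = (k₁/k₂)^[k₂/(k₂−k₁)].
= (0.0427/2.70)^(2.70/(2.70−0.0427)) = (0.01581)^(1.016) = 0.01480.

0.0148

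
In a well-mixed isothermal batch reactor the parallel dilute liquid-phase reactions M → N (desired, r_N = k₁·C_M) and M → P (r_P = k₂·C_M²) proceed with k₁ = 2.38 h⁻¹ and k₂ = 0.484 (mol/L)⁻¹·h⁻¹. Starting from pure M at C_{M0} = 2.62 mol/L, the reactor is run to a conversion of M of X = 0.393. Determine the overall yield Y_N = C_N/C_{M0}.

C_M = C_{M0}(1−X) = 1.590 mol/L.
Along a PFR/batch, dC_N/dC_M = −r_N/(r_N+r_P) = −k₁/(k₁+k₂·C_M).
Integrating from C_{M0} to C_M: C_N = (2.38/0.484)·ln[(2.38+0.484·2.62)/(2.38+0.484·1.59)] = 4.917·ln(3.648/3.150) = 0.7223 mol/L.
Y_N = C_N/C_{M0} = 0.7223/2.62 = 0.276.

0.276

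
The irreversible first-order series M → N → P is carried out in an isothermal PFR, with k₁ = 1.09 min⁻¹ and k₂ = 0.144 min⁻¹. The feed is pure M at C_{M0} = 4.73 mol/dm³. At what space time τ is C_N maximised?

2.14 min

The intermediate peaks when r₁ = r₂, i.e. k₁e^(−k₁τ) = k₂e^(−k₂τ), giving τ_opt = ln(k₂/k₁)/(k₂−k₁).
= ln(0.144/1.09)/(0.144−1.09) = ln(0.1321)/-0.9460 = -2.024/-0.9460 = 2.14 min.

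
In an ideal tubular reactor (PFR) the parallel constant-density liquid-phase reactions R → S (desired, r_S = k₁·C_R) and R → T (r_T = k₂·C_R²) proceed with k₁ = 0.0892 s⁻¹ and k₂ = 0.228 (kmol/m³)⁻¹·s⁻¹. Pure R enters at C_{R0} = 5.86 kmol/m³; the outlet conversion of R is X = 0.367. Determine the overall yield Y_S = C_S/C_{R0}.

0.0281

C_R = C_{R0}(1−X) = 3.709 kmol/m³.
Along a PFR/batch, dC_S/dC_R = −r_S/(r_S+r_T) = −k₁/(k₁+k₂·C_R).
Integrating from C_{R0} to C_R: C_S = (0.0892/0.228)·ln[(0.0892+0.228·5.86)/(0.0892+0.228·3.71)] = 0.3912·ln(1.425/0.9349) = 0.1650 kmol/m³.
Y_S = C_S/C_{R0} = 0.1650/5.86 = 0.0281.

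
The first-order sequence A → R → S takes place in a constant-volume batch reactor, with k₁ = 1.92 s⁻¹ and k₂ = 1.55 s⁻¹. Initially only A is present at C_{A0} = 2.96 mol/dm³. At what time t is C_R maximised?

Setting dC_R/dt = 0 gives t_opt = ln(k₂/k₁)/(k₂−k₁).
= ln(1.55/1.92)/(1.55−1.92) = ln(0.8073)/-0.3700 = -0.2141/-0.3700 = 0.579 s.

0.579 s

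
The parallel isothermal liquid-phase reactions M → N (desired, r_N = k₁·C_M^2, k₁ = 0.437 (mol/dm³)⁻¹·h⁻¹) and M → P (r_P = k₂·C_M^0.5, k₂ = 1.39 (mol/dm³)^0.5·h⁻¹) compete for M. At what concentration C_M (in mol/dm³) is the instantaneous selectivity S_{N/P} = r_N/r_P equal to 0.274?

S_{N/P} = (k₁/k₂)·C_M^1.5 ⇒ C_M = (S·k₂/k₁)^(1/1.5).
= (0.274×1.39/0.437)^(0.6667) = (0.8715)^(0.6667) = 0.912 mol/dm³.

0.912 mol/dm³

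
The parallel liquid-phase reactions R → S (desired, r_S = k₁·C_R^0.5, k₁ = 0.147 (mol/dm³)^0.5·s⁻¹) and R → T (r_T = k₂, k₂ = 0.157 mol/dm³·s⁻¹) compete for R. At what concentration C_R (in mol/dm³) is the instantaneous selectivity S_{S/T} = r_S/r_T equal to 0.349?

S_{S/T} = (k₁/k₂)·C_R^0.5 ⇒ C_R = (S·k₂/k₁)^(2).
= (0.349×0.157/0.147)^(2) = (0.3727)^(2) = 0.139 mol/dm³.

0.139 mol/dm³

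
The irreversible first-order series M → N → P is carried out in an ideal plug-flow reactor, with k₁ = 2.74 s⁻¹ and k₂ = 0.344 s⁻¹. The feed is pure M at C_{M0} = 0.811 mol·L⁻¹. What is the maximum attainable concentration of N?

0.602 mol·L⁻¹

For a first-order series the maximum intermediate yield is C_{N,max}/C_{M0} = (k₁/k₂)^[k₂/(k₂−k₁)].
= (2.74/0.344)^(0.344/(0.344−2.74)) = (7.965)^(-0.1436) = 0.7424.
C_{N,max} = 0.7424×0.811 = 0.602 mol·L⁻¹.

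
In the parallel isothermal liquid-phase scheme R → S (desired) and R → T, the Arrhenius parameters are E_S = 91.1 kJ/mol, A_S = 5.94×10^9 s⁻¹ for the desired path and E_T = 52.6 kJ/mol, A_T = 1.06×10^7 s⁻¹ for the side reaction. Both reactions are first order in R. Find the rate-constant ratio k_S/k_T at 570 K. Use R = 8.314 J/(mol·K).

0.166

Since both paths have the same order in R, the concentration cancels and S_{S/T} = k_S/k_T = (A_S/A_T)·exp[(E_T−E_S)/(RT)].
(E_T−E_S)/(RT) = (52.6−91.1)×10³/(8.314×570) = -38500/4739 = -8.124.
k_S/k_T = (5.94×10^9/1.06×10^7)·exp(-8.124) = 560.4 × 2.963×10^-4 = 0.166.
Since E_S > E_T, raising the temperature improves selectivity toward S.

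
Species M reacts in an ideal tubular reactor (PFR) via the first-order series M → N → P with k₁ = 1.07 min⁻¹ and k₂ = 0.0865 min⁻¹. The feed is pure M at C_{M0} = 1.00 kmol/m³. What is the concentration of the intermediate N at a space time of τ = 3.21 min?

0.789 kmol/m³

Solving the coupled first-order balances gives C_N(τ) = [k₁/(k₂−k₁)]·C_{M0}·(e^(−k₁τ) − e^(−k₂τ)).
e^(−k₁τ) = e^(−1.07×3.21) = e^(−3.435) = 0.03224; e^(−k₂τ) = e^(−0.2777) = 0.7576.
C_N = 1.07×1.00/(0.0865−1.07) × (0.03224−0.7576) = (-1.088)×(-0.7253) = 0.7891 kmol/m³.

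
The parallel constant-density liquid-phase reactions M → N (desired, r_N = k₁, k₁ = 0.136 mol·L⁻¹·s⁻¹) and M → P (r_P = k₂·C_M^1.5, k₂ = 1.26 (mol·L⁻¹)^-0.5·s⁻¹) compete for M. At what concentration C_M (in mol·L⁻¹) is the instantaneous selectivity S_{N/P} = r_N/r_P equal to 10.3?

0.0479 mol·L⁻¹

S_{N/P} = (k₁/k₂)·C_M^-1.5 ⇒ C_M = (S·k₂/k₁)^(1/(-1.5)).
= (10.3×1.26/0.136)^(-0.6667) = (95.43)^(-0.6667) = 0.0479 mol·L⁻¹.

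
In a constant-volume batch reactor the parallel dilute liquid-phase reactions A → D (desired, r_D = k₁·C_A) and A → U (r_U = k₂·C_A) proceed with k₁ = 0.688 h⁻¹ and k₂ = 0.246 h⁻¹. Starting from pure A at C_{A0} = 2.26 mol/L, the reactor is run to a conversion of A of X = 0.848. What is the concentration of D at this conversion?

1.41 mol/L

C_A = C_{A0}(1−X) = 0.3435 mol/L.
Both paths are first order in A, so the instantaneous fraction to D is constant: dC_D/d(−C_A) = k₁/(k₁+k₂) = 0.7366.
C_D = 0.7366·(C_{A0}−C_A) = 0.7366×1.916 = 1.41 mol/L.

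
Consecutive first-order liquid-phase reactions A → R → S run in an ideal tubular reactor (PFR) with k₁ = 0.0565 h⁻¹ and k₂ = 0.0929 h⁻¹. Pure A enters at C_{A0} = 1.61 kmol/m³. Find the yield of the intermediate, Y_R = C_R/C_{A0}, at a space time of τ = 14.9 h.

For first-order series with pure A initially, C_R(τ) = k₁C_{A0}/(k₂−k₁)·(e^(−k₁τ) − e^(−k₂τ)).
e^(−k₁τ) = e^(−0.0565×14.9) = e^(−0.8419) = 0.4309; e^(−k₂τ) = e^(−1.384) = 0.2505.
C_R = 0.0565×1.61/(0.0929−0.0565) × (0.4309−0.2505) = 2.499×0.1804 = 0.4508 kmol/m³.
Y_R = C_R/C_{A0} = 0.4508/1.61 = 0.280.

0.280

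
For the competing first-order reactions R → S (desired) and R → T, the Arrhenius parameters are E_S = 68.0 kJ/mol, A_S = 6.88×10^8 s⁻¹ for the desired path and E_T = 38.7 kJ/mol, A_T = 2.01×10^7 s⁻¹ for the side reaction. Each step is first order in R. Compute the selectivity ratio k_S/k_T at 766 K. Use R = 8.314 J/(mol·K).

0.344

Since both paths have the same order in R, the concentration cancels and S_{S/T} = k_S/k_T = (A_S/A_T)·exp[(E_T−E_S)/(RT)].
(E_T−E_S)/(RT) = (38.7−68.0)×10³/(8.314×766) = -29300/6369 = -4.601.
k_S/k_T = (6.88×10^8/2.01×10^7)·exp(-4.601) = 34.23 × 0.01004 = 0.344.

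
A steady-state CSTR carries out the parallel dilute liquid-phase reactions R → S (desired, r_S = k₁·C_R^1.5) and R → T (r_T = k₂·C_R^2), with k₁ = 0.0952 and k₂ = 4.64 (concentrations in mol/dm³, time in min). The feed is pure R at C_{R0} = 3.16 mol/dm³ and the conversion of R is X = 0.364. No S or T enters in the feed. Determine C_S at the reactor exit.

0.0164 mol/dm³

Exit C_R = C_{R0}(1−X) = 3.16×0.636 = 2.010 mol/dm³.
In a CSTR the entire volume is at exit conditions, so r_S = 0.0952×2.010^1.5 = 0.2712 and r_T = 4.64×2.010^2 = 18.74.
Fraction of consumed R going to S: r_S/(r_S+r_T) = 0.01427.
C_S = 0.01427·C_{R0}·X = 0.01427×3.16×0.364 = 0.0164 mol/dm³.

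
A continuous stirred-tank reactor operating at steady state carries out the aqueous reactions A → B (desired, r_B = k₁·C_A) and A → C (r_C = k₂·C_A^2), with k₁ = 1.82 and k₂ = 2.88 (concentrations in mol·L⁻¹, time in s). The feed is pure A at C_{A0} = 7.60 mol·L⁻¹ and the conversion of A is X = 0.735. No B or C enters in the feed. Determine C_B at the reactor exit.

Exit C_A = C_{A0}(1−X) = 7.60×0.265 = 2.014 mol·L⁻¹.
A CSTR operates uniformly at the exit composition, giving r_B = 3.665 and r_C = 11.68 (each k·C_A^n at C_A = 2.014).
Fraction of consumed A going to B: r_B/(r_B+r_C) = 0.2388.
C_B = 0.2388·C_{A0}·X = 0.2388×7.60×0.735 = 1.33 mol·L⁻¹.

1.33 mol·L⁻¹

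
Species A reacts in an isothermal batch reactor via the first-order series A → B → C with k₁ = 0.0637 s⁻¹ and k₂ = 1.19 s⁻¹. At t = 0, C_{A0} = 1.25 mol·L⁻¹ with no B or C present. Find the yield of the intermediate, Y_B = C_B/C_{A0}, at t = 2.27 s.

0.0451

Solving the coupled first-order balances gives C_B(t) = [k₁/(k₂−k₁)]·C_{A0}·(e^(−k₁t) − e^(−k₂t)).
e^(−k₁t) = e^(−0.0637×2.27) = e^(−0.1446) = 0.8654; e^(−k₂t) = e^(−2.701) = 0.06712.
C_B = 0.0637×1.25/(1.19−0.0637) × (0.8654−0.06712) = 0.07070×0.7983 = 0.05643 mol·L⁻¹.
Y_B = C_B/C_{A0} = 0.05643/1.25 = 0.0451.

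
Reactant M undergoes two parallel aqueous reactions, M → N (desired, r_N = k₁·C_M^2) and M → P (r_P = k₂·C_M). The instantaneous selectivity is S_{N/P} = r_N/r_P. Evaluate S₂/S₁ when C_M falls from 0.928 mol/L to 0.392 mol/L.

0.422

S_{N/P} = (k₁/k₂)·C_M, so S₂/S₁ = (C_{M,2}/C_{M,1}).
= 0.392/0.928 = 0.422.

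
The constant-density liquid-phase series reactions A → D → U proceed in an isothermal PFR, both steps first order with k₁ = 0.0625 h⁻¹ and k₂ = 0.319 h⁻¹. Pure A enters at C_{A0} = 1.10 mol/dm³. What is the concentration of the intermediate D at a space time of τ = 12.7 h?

The intermediate concentration in a first-order A→B→C sequence is C_D = k₁C_{A0}(e^(−k₁τ) − e^(−k₂τ))/(k₂−k₁).
e^(−k₁τ) = e^(−0.0625×12.7) = e^(−0.7937) = 0.4521; e^(−k₂τ) = e^(−4.051) = 0.01740.
C_D = 0.0625×1.10/(0.319−0.0625) × (0.4521−0.01740) = 0.2680×0.4347 = 0.1165 mol/dm³.

0.117 mol/dm³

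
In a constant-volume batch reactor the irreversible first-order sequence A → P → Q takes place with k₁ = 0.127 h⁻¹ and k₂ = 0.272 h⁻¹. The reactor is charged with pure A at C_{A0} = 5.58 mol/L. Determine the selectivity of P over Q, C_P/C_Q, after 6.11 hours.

0.782

Solving the coupled first-order balances gives C_P(t) = [k₁/(k₂−k₁)]·C_{A0}·(e^(−k₁t) − e^(−k₂t)).
e^(−k₁t) = e^(−0.127×6.11) = e^(−0.7760) = 0.4603; e^(−k₂t) = e^(−1.662) = 0.1898.
C_P = 0.127×5.58/(0.272−0.127) × (0.4603−0.1898) = 4.887×0.2705 = 1.322 mol/L.
C_A = C_{A0}e^(−k₁t) = 2.568 mol/L, so C_Q = C_{A0}−C_A−C_P = 1.690 mol/L; C_P/C_Q = 0.782.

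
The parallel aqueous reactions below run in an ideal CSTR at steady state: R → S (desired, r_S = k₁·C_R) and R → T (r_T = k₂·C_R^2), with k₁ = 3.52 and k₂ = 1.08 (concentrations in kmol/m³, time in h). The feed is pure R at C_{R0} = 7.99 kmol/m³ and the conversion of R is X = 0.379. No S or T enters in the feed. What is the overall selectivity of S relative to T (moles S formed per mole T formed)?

0.657

Exit C_R = C_{R0}(1−X) = 7.99×0.621 = 4.962 kmol/m³.
Rates in a CSTR are evaluated at the outlet concentration: r_S = 3.52×4.962 = 17.47, r_T = 1.08×4.962^2 = 26.59.
Overall selectivity = C_S/C_T = r_Sτ/(r_Tτ) = r_S/r_T = 0.657.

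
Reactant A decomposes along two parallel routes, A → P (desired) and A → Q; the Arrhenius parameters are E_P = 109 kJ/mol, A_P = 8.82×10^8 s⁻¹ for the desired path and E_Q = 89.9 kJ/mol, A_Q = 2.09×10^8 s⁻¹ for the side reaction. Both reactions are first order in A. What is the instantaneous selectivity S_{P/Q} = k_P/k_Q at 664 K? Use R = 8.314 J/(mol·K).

0.133

k_P/k_Q = (A_P/A_Q)·exp[−(E_P−E_Q)/(RT)] = (A_P/A_Q)·exp[(E_Q−E_P)/(RT)].
(E_Q−E_P)/(RT) = (89.9−109)×10³/(8.314×664) = -19100/5520 = -3.460.
k_P/k_Q = (8.82×10^8/2.09×10^8)·exp(-3.460) = 4.220 × 0.03143 = 0.133.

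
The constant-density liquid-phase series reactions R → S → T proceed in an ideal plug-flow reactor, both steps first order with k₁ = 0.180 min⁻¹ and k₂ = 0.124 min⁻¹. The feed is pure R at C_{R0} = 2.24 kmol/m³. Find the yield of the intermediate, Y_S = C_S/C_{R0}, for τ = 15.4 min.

0.275

For first-order series with pure R initially, C_S(τ) = k₁C_{R0}/(k₂−k₁)·(e^(−k₁τ) − e^(−k₂τ)).
e^(−k₁τ) = e^(−0.180×15.4) = e^(−2.772) = 0.06254; e^(−k₂τ) = e^(−1.910) = 0.1481.
C_S = 0.180×2.24/(0.124−0.180) × (0.06254−0.1481) = (-7.200)×(-0.08560) = 0.6163 kmol/m³.
Y_S = C_S/C_{R0} = 0.6163/2.24 = 0.275.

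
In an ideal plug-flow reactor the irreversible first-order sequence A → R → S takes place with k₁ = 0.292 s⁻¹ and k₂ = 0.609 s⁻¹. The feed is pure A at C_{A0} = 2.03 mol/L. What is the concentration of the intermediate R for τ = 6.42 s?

0.249 mol/L

Solving the coupled first-order balances gives C_R(τ) = [k₁/(k₂−k₁)]·C_{A0}·(e^(−k₁τ) − e^(−k₂τ)).
e^(−k₁τ) = e^(−0.292×6.42) = e^(−1.875) = 0.1534; e^(−k₂τ) = e^(−3.910) = 0.02004.
C_R = 0.292×2.03/(0.609−0.292) × (0.1534−0.02004) = 1.870×0.1334 = 0.2494 mol/L.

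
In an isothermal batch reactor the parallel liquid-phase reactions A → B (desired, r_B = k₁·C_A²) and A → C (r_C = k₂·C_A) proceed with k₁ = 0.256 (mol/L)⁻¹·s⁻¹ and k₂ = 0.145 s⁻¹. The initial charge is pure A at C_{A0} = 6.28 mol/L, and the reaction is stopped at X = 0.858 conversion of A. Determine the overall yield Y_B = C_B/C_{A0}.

0.719

C_A = C_{A0}(1−X) = 0.8918 mol/L.
Along a PFR/batch, dC_C/dC_A = −r_C/(r_B+r_C) = −k₂/(k₂+k₁·C_A).
Integrating from C_{A0} to C_A: C_C = (0.145/0.256)·ln[(0.145+0.256·6.28)/(0.145+0.256·0.892)] = 0.5664·ln(1.753/0.3733) = 0.8760 mol/L.
Then C_B = (C_{A0}−C_A) − C_C = 5.388 − 0.8760 = 4.512 mol/L.
Y_B = C_B/C_{A0} = 4.512/6.28 = 0.719.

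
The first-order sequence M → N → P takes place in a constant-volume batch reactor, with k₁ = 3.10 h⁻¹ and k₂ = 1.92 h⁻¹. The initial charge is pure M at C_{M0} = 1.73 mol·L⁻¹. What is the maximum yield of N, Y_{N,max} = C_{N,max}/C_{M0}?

0.459

Evaluating C_N at t_opt = ln(k₂/k₁)/(k₂−k₁) gives C_{N,max}/C_{M0} = (k₁/k₂)^[k₂/(k₂−k₁)].
= (3.10/1.92)^(1.92/(1.92−3.10)) = (1.615)^(-1.627) = 0.4586.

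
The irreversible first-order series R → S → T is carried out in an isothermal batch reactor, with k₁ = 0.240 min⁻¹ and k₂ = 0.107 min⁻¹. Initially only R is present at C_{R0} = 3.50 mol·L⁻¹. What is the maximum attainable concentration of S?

1.83 mol·L⁻¹

For a first-order series the maximum intermediate yield is C_{S,max}/C_{R0} = (k₁/k₂)^[k₂/(k₂−k₁)].
= (0.240/0.107)^(0.107/(0.107−0.240)) = (2.243)^(-0.8045) = 0.5221.
C_{S,max} = 0.5221×3.50 = 1.83 mol·L⁻¹.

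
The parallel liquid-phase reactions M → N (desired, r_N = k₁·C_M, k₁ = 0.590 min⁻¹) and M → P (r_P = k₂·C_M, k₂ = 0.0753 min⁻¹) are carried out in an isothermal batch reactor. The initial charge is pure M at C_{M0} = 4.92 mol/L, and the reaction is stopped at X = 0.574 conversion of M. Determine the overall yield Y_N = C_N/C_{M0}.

0.509

C_M = C_{M0}(1−X) = 2.096 mol/L.
Both paths are first order in M, so the instantaneous fraction to N is constant: dC_N/d(−C_M) = k₁/(k₁+k₂) = 0.8868.
C_N = 0.8868·(C_{M0}−C_M) = 0.8868×2.824 = 2.50 mol/L.
Y_N = C_N/C_{M0} = 2.504/4.92 = 0.509.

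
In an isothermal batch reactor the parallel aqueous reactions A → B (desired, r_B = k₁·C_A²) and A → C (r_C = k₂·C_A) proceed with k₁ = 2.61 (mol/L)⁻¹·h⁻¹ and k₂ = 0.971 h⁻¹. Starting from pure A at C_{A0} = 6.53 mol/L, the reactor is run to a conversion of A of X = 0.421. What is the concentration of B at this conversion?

C_A = C_{A0}(1−X) = 3.781 mol/L.
Along a PFR/batch, dC_C/dC_A = −r_C/(r_B+r_C) = −k₂/(k₂+k₁·C_A).
Integrating from C_{A0} to C_A: C_C = (0.971/2.61)·ln[(0.971+2.61·6.53)/(0.971+2.61·3.78)] = 0.3720·ln(18.01/10.84) = 0.1890 mol/L.
Then C_B = (C_{A0}−C_A) − C_C = 2.749 − 0.1890 = 2.560 mol/L.

2.56 mol/L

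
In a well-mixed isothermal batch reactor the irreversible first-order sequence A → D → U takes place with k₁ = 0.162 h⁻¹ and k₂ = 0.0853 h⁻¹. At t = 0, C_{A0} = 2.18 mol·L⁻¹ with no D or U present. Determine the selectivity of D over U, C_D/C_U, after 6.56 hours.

2.69

For first-order series with pure A initially, C_D(t) = k₁C_{A0}/(k₂−k₁)·(e^(−k₁t) − e^(−k₂t)).
e^(−k₁t) = e^(−0.162×6.56) = e^(−1.063) = 0.3455; e^(−k₂t) = e^(−0.5596) = 0.5715.
C_D = 0.162×2.18/(0.0853−0.162) × (0.3455−0.5715) = (-4.604)×(-0.2259) = 1.040 mol·L⁻¹.
C_A = C_{A0}e^(−k₁t) = 0.7532 mol·L⁻¹, so C_U = C_{A0}−C_A−C_D = 0.3864 mol·L⁻¹; C_D/C_U = 2.69.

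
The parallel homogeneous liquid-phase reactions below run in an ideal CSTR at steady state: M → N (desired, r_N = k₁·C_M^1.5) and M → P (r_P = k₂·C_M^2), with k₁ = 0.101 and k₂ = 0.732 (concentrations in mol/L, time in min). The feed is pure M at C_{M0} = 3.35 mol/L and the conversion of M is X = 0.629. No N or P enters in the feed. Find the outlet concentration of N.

Exit C_M = C_{M0}(1−X) = 3.35×0.371 = 1.243 mol/L.
In a CSTR the entire volume is at exit conditions, so r_N = 0.101×1.243^1.5 = 0.1399 and r_P = 0.732×1.243^2 = 1.131.
Fraction of consumed M going to N: r_N/(r_N+r_P) = 0.1101.
C_N = 0.1101·C_{M0}·X = 0.1101×3.35×0.629 = 0.232 mol/L.

0.232 mol/L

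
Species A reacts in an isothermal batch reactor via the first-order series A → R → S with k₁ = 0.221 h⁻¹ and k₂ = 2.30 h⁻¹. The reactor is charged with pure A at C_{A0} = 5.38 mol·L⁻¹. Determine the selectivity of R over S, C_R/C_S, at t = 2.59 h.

0.159

For first-order series with pure A initially, C_R(t) = k₁C_{A0}/(k₂−k₁)·(e^(−k₁t) − e^(−k₂t)).
e^(−k₁t) = e^(−0.221×2.59) = e^(−0.5724) = 0.5642; e^(−k₂t) = e^(−5.957) = 0.002588.
C_R = 0.221×5.38/(2.30−0.221) × (0.5642−0.002588) = 0.5719×0.5616 = 0.3212 mol·L⁻¹.
C_A = C_{A0}e^(−k₁t) = 3.035 mol·L⁻¹, so C_S = C_{A0}−C_A−C_R = 2.024 mol·L⁻¹; C_R/C_S = 0.159.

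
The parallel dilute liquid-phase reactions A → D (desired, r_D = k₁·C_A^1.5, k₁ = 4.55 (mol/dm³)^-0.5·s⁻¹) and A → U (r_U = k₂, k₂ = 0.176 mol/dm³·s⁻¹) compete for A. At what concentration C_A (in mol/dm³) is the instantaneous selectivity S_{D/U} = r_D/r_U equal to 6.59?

0.402 mol/dm³

S_{D/U} = (k₁/k₂)·C_A^1.5 ⇒ C_A = (S·k₂/k₁)^(1/1.5).
= (6.59×0.176/4.55)^(0.6667) = (0.2549)^(0.6667) = 0.402 mol/dm³.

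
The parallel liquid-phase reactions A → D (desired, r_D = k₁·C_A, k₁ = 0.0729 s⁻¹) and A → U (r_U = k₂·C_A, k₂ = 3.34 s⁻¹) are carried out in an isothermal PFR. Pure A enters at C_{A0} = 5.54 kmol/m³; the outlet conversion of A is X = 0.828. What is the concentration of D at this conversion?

0.0980 kmol/m³

C_A = C_{A0}(1−X) = 0.9529 kmol/m³.
Both paths are first order in A, so the instantaneous fraction to D is constant: dC_D/d(−C_A) = k₁/(k₁+k₂) = 0.02136.
C_D = 0.02136·(C_{A0}−C_A) = 0.02136×4.587 = 0.0980 kmol/m³.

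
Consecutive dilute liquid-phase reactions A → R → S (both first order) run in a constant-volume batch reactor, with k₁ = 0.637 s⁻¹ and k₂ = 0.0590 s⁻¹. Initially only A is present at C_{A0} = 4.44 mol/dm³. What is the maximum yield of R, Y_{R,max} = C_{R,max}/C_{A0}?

0.784

Evaluating C_R at t_opt = ln(k₂/k₁)/(k₂−k₁) gives C_{R,max}/C_{A0} = (k₁/k₂)^[k₂/(k₂−k₁)].
= (0.637/0.0590)^(0.0590/(0.0590−0.637)) = (10.80)^(-0.1021) = 0.7844.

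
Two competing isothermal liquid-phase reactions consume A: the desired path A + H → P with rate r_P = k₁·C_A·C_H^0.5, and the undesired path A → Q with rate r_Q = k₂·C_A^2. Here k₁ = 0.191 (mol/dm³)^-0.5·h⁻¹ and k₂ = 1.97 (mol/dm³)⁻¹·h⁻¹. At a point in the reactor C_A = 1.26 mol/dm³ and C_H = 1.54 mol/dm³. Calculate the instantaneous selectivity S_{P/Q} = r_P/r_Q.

S_{P/Q} = r_P/r_Q = (k₁·C_A·C_H^0.5)/(k₂·C_A^2) = (k₁/k₂)·C_A⁻¹·C_H^0.5.
= (0.191×1.260×1.540^0.5) / (1.97×1.260^2) = 0.2987/3.128 = 0.0955.

0.0955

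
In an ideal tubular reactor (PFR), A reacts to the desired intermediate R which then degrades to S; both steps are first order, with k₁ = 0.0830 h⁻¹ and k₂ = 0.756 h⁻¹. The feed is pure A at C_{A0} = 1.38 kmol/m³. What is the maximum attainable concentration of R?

0.115 kmol/m³

For a first-order series the maximum intermediate yield is C_{R,max}/C_{A0} = (k₁/k₂)^[k₂/(k₂−k₁)].
= (0.0830/0.756)^(0.756/(0.756−0.0830)) = (0.1098)^(1.123) = 0.08360.
C_{R,max} = 0.08360×1.38 = 0.115 kmol/m³.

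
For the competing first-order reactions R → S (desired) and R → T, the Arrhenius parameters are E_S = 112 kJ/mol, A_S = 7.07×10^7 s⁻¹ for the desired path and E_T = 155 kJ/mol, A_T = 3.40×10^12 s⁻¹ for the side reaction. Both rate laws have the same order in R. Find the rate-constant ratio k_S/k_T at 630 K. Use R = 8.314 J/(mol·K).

0.0764

With equal orders, S_{S/T} = k_S/k_T = (A_S/A_T)·exp[(E_T−E_S)/(RT)].
(E_T−E_S)/(RT) = (155−112)×10³/(8.314×630) = 43000/5238 = 8.210.
k_S/k_T = (7.07×10^7/3.40×10^12)·exp(8.210) = 2.079×10^-5 × 3676 = 0.0764.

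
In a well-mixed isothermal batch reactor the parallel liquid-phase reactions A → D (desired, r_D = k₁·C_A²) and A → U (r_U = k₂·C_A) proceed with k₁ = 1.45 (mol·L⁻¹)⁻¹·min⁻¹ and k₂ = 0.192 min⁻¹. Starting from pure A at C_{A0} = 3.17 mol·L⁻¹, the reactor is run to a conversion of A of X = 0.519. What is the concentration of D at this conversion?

1.55 mol·L⁻¹

C_A = C_{A0}(1−X) = 1.525 mol·L⁻¹.
Along a PFR/batch, dC_U/dC_A = −r_U/(r_D+r_U) = −k₂/(k₂+k₁·C_A).
Integrating from C_{A0} to C_A: C_U = (0.192/1.45)·ln[(0.192+1.45·3.17)/(0.192+1.45·1.52)] = 0.1324·ln(4.788/2.403) = 0.09130 mol·L⁻¹.
Then C_D = (C_{A0}−C_A) − C_U = 1.645 − 0.09130 = 1.554 mol·L⁻¹.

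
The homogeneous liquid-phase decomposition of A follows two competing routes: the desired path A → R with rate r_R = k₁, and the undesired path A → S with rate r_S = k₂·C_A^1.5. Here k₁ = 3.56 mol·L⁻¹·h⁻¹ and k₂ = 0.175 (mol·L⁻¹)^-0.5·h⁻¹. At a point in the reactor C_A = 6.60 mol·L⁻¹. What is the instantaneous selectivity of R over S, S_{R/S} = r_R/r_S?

1.20

S_{R/S} = r_R/r_S = (k₁)/(k₂·C_A^1.5) = (k₁/k₂)·C_A^-1.5.
= (3.56) / (0.175×6.600^1.5) = 3.560/2.967 = 1.20.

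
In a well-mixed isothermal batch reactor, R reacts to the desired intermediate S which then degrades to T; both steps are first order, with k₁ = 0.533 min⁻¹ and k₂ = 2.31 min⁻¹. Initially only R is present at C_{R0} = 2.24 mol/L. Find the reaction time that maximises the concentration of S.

The intermediate peaks when r₁ = r₂, i.e. k₁e^(−k₁t) = k₂e^(−k₂t), giving t_opt = ln(k₂/k₁)/(k₂−k₁).
= ln(2.31/0.533)/(2.31−0.533) = ln(4.334)/1.777 = 1.466/1.777 = 0.825 min.

0.825 min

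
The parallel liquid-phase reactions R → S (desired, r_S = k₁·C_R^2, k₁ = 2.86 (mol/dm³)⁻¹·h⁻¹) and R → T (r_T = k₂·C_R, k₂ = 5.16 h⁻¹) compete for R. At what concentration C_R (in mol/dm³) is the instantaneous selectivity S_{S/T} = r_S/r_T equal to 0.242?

S_{S/T} = (k₁/k₂)·C_R ⇒ C_R = S·k₂/k₁.
= 0.242×5.16/2.86 = 0.437 mol/dm³.

0.437 mol/dm³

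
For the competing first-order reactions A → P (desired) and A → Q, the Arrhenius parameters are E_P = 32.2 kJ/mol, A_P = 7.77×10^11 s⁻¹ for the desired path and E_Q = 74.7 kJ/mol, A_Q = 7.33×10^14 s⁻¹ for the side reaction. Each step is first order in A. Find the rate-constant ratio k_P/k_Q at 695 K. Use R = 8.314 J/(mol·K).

1.66

Since both paths have the same order in A, the concentration cancels and S_{P/Q} = k_P/k_Q = (A_P/A_Q)·exp[(E_Q−E_P)/(RT)].
(E_Q−E_P)/(RT) = (74.7−32.2)×10³/(8.314×695) = 42500/5778 = 7.355.
k_P/k_Q = (7.77×10^11/7.33×10^14)·exp(7.355) = 0.001060 × 1564 = 1.66.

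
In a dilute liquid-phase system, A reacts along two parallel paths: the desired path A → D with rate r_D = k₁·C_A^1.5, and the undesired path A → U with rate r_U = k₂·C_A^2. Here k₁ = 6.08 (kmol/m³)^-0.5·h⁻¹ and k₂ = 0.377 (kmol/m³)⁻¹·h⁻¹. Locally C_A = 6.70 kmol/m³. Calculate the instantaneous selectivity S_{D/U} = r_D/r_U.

S_{D/U} = r_D/r_U = (k₁·C_A^1.5)/(k₂·C_A^2) = (k₁/k₂)·C_A^-0.5.
= (6.08×6.700^1.5) / (0.377×6.700^2) = 105.4/16.92 = 6.23.
The undesired path is higher order in A, so low C_A (CSTR or dilute feed) favours D.

6.23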